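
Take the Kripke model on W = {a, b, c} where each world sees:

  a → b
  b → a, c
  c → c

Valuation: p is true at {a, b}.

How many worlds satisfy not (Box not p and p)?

a: Box not p and p is F. ✓
b: Box not p and p is F. ✓
c: Box not p and p is F. ✓
Satisfying worlds: {a, b, c}.

3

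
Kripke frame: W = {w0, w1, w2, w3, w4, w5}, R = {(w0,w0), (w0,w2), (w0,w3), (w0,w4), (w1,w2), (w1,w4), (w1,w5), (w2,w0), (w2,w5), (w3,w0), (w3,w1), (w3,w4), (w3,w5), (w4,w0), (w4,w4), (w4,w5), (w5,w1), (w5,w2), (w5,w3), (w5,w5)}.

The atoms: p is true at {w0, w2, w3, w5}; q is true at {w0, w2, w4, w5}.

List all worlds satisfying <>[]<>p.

w0: successors {w0, w2, w3, w4}; []<>p there: w0:T, w2:T, w3:T, w4:T. ✓
w1: successors {w2, w4, w5}; []<>p there: w2:T, w4:T, w5:T. ✓
w2: successors {w0, w5}; []<>p there: w0:T, w5:T. ✓
w3: successors {w0, w1, w4, w5}; []<>p there: w0:T, w1:T, w4:T, w5:T. ✓
w4: successors {w0, w4, w5}; []<>p there: w0:T, w4:T, w5:T. ✓
w5: successors {w1, w2, w3, w5}; []<>p there: w1:T, w2:T, w3:T, w5:T. ✓

{w0, w1, w2, w3, w4, w5}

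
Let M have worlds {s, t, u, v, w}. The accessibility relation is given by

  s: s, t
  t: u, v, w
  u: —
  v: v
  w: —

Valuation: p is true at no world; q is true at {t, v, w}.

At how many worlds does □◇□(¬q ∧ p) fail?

3

s: successors {s, t}; ◇□(¬q ∧ p) there: s:F, t:T. ✗
t: successors {u, v, w}; ◇□(¬q ∧ p) there: u:F, v:F, w:F. ✗
u: no successors, so □◇□(¬q ∧ p) holds vacuously. ✓
v: successors {v}; ◇□(¬q ∧ p) there: v:F. ✗
w: no successors, so □◇□(¬q ∧ p) holds vacuously. ✓
Satisfying worlds: {u, w}.
So □◇□(¬q ∧ p) fails at the other 3 worlds.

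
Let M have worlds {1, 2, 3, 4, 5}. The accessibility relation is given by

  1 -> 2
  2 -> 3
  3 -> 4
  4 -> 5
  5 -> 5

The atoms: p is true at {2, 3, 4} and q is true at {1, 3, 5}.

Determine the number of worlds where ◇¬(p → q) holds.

1: successors {2}; ¬(p → q) there: 2:T. ✓
2: successors {3}; ¬(p → q) there: 3:F. ✗
3: successors {4}; ¬(p → q) there: 4:T. ✓
4: successors {5}; ¬(p → q) there: 5:F. ✗
5: successors {5}; ¬(p → q) there: 5:F. ✗
Satisfying worlds: {1, 3}.

2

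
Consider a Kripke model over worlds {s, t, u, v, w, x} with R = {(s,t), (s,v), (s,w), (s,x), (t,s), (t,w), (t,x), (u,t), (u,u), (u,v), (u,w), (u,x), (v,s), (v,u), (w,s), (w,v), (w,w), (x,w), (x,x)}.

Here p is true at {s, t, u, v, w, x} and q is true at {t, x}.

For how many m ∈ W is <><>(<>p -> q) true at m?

s: successors {t, v, w, x}; <>(<>p -> q) there: t:T, v:F, w:F, x:T. ✓
t: successors {s, w, x}; <>(<>p -> q) there: s:T, w:F, x:T. ✓
u: successors {t, u, v, w, x}; <>(<>p -> q) there: t:T, u:T, v:F, w:F, x:T. ✓
v: successors {s, u}; <>(<>p -> q) there: s:T, u:T. ✓
w: successors {s, v, w}; <>(<>p -> q) there: s:T, v:F, w:F. ✓
x: successors {w, x}; <>(<>p -> q) there: w:F, x:T. ✓
Satisfying worlds: {s, t, u, v, w, x}.

6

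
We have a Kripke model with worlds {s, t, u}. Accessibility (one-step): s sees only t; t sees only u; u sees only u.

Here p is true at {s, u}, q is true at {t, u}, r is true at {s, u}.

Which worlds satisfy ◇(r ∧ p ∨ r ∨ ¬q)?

{t, u}

s: successors {t}; r ∧ p ∨ r ∨ ¬q there: t:F. ✗
t: successors {u}; r ∧ p ∨ r ∨ ¬q there: u:T. ✓
u: successors {u}; r ∧ p ∨ r ∨ ¬q there: u:T. ✓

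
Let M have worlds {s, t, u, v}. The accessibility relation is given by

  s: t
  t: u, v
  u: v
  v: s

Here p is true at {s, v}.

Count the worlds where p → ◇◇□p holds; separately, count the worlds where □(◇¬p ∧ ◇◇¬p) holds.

3 and 1

For p → ◇◇□p:
s: p is T, ◇◇□p is T. ✓
t: p is F, ◇◇□p is T. ✓
u: p is F, ◇◇□p is F. ✓
v: p is T, ◇◇□p is F. ✗
— 3 worlds.
For □(◇¬p ∧ ◇◇¬p):
s: successors {t}; ◇¬p ∧ ◇◇¬p there: t:F. ✗
t: successors {u, v}; ◇¬p ∧ ◇◇¬p there: u:F, v:F. ✗
u: successors {v}; ◇¬p ∧ ◇◇¬p there: v:F. ✗
v: successors {s}; ◇¬p ∧ ◇◇¬p there: s:T. ✓
— 1 world.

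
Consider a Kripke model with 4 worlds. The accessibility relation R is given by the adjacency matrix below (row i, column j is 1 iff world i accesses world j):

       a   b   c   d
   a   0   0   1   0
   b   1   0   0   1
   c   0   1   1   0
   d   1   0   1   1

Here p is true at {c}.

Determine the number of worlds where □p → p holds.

3

a: □p is T, p is F. ✗
b: □p is F, p is F. ✓
c: □p is F, p is T. ✓
d: □p is F, p is F. ✓
Satisfying worlds: {b, c, d}.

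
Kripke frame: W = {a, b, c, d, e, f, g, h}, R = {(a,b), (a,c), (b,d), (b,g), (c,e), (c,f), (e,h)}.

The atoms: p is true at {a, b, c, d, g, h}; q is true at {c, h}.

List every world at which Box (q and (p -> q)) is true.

{d, e, f, g, h}

a: successors {b, c}; q and (p -> q) there: b:F, c:T. ✗
b: successors {d, g}; q and (p -> q) there: d:F, g:F. ✗
c: successors {e, f}; q and (p -> q) there: e:F, f:F. ✗
d: no successors, so Box (q and (p -> q)) holds vacuously. ✓
e: successors {h}; q and (p -> q) there: h:T. ✓
f: no successors, so Box (q and (p -> q)) holds vacuously. ✓
g: no successors, so Box (q and (p -> q)) holds vacuously. ✓
h: no successors, so Box (q and (p -> q)) holds vacuously. ✓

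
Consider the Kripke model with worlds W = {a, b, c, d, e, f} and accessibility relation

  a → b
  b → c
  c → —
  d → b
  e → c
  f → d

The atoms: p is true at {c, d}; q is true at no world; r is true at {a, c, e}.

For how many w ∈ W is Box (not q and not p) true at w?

a: successors {b}; not q and not p there: b:T. ✓
b: successors {c}; not q and not p there: c:F. ✗
c: no successors, so Box (not q and not p) holds vacuously. ✓
d: successors {b}; not q and not p there: b:T. ✓
e: successors {c}; not q and not p there: c:F. ✗
f: successors {d}; not q and not p there: d:F. ✗
Satisfying worlds: {a, c, d}.

3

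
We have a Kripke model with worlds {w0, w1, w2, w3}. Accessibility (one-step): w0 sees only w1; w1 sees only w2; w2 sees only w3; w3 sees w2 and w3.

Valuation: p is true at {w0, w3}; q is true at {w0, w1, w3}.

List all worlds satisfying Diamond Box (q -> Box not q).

w0: successors {w1}; Box (q -> Box not q) there: w1:T. ✓
w1: successors {w2}; Box (q -> Box not q) there: w2:F. ✗
w2: successors {w3}; Box (q -> Box not q) there: w3:F. ✗
w3: successors {w2, w3}; Box (q -> Box not q) there: w2:F, w3:F. ✗

{w0}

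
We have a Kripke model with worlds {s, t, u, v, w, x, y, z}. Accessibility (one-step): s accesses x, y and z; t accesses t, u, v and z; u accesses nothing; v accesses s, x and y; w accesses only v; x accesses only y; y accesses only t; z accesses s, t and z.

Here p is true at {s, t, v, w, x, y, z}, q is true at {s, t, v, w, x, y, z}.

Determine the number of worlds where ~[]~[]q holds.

6

s: []~[]q is F. ✓
t: []~[]q is F. ✓
u: []~[]q is T. ✗
v: []~[]q is F. ✓
w: []~[]q is F. ✓
x: []~[]q is F. ✓
y: []~[]q is T. ✗
z: []~[]q is F. ✓
Satisfying worlds: {s, t, v, w, x, z}.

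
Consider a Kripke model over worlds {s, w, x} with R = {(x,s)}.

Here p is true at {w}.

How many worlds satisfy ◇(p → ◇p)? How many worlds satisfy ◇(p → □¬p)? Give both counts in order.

For ◇(p → ◇p):
s: no successors, so ◇(p → ◇p) fails. ✗
w: no successors, so ◇(p → ◇p) fails. ✗
x: successors {s}; p → ◇p there: s:T. ✓
— 1 world.
For ◇(p → □¬p):
s: no successors, so ◇(p → □¬p) fails. ✗
w: no successors, so ◇(p → □¬p) fails. ✗
x: successors {s}; p → □¬p there: s:T. ✓
— 1 world.

1 and 1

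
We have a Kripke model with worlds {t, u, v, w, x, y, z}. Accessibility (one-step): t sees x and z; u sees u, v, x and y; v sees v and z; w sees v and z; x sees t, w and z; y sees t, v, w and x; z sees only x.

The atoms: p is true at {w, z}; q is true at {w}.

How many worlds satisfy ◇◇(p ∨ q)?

7

t: successors {x, z}; ◇(p ∨ q) there: x:T, z:F. ✓
u: successors {u, v, x, y}; ◇(p ∨ q) there: u:F, v:T, x:T, y:T. ✓
v: successors {v, z}; ◇(p ∨ q) there: v:T, z:F. ✓
w: successors {v, z}; ◇(p ∨ q) there: v:T, z:F. ✓
x: successors {t, w, z}; ◇(p ∨ q) there: t:T, w:T, z:F. ✓
y: successors {t, v, w, x}; ◇(p ∨ q) there: t:T, v:T, w:T, x:T. ✓
z: successors {x}; ◇(p ∨ q) there: x:T. ✓
Satisfying worlds: {t, u, v, w, x, y, z}.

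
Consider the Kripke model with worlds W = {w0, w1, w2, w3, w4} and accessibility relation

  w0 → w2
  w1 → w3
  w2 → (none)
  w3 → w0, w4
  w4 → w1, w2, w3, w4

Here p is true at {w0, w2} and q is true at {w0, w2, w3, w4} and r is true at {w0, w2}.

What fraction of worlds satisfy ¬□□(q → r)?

3/5

w0: □□(q → r) is T. ✗
w1: □□(q → r) is F. ✓
w2: □□(q → r) is T. ✗
w3: □□(q → r) is F. ✓
w4: □□(q → r) is F. ✓
That's 3 of 5 worlds, so 3/5.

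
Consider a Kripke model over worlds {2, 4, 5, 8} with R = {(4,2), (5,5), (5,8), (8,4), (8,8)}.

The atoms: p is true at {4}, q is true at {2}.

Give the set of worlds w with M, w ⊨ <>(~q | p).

2: no successors, so <>(~q | p) fails. ✗
4: successors {2}; ~q | p there: 2:F. ✗
5: successors {5, 8}; ~q | p there: 5:T, 8:T. ✓
8: successors {4, 8}; ~q | p there: 4:T, 8:T. ✓

{5, 8}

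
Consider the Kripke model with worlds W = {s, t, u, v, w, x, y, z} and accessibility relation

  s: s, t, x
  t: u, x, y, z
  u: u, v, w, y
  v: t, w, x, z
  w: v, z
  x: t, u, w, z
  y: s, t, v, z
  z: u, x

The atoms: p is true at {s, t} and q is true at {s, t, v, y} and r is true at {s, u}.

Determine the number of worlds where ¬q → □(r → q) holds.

5

s: ¬q is F, □(r → q) is T. ✓
t: ¬q is F, □(r → q) is F. ✓
u: ¬q is T, □(r → q) is F. ✗
v: ¬q is F, □(r → q) is T. ✓
w: ¬q is T, □(r → q) is T. ✓
x: ¬q is T, □(r → q) is F. ✗
y: ¬q is F, □(r → q) is T. ✓
z: ¬q is T, □(r → q) is F. ✗
Satisfying worlds: {s, t, v, w, y}.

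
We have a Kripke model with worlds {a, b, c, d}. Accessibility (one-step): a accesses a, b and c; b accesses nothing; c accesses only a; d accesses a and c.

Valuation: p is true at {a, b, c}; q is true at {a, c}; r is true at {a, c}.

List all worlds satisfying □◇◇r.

{b, c, d}

a: successors {a, b, c}; ◇◇r there: a:T, b:F, c:T. ✗
b: no successors, so □◇◇r holds vacuously. ✓
c: successors {a}; ◇◇r there: a:T. ✓
d: successors {a, c}; ◇◇r there: a:T, c:T. ✓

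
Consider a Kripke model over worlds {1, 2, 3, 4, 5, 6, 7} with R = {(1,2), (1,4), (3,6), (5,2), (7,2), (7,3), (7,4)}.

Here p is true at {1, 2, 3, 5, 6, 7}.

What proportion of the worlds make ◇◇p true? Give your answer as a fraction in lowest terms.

1: successors {2, 4}; ◇p there: 2:F, 4:F. ✗
2: no successors, so ◇◇p fails. ✗
3: successors {6}; ◇p there: 6:F. ✗
4: no successors, so ◇◇p fails. ✗
5: successors {2}; ◇p there: 2:F. ✗
6: no successors, so ◇◇p fails. ✗
7: successors {2, 3, 4}; ◇p there: 2:F, 3:T, 4:F. ✓
That's 1 of 7 worlds, so 1/7.

1/7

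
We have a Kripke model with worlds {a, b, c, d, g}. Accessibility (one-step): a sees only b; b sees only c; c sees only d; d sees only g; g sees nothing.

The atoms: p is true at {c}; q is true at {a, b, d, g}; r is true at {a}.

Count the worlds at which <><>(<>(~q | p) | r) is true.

a: successors {b}; <>(<>(~q | p) | r) there: b:F. ✗
b: successors {c}; <>(<>(~q | p) | r) there: c:F. ✗
c: successors {d}; <>(<>(~q | p) | r) there: d:F. ✗
d: successors {g}; <>(<>(~q | p) | r) there: g:F. ✗
g: no successors, so <><>(<>(~q | p) | r) fails. ✗
Satisfying worlds: ∅.

0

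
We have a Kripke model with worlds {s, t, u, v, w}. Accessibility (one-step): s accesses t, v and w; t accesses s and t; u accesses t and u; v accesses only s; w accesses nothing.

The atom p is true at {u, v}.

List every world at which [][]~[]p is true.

s: successors {t, v, w}; []~[]p there: t:T, v:T, w:T. ✓
t: successors {s, t}; []~[]p there: s:F, t:T. ✗
u: successors {t, u}; []~[]p there: t:T, u:T. ✓
v: successors {s}; []~[]p there: s:F. ✗
w: no successors, so [][]~[]p holds vacuously. ✓

{s, u, w}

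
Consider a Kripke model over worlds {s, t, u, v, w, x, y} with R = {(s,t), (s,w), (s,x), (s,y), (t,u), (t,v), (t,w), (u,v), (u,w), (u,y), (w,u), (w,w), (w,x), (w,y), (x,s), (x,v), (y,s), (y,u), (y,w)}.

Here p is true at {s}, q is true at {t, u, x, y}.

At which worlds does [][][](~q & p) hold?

{v}

s: successors {t, w, x, y}; [][](~q & p) there: t:F, w:F, x:F, y:F. ✗
t: successors {u, v, w}; [][](~q & p) there: u:F, v:T, w:F. ✗
u: successors {v, w, y}; [][](~q & p) there: v:T, w:F, y:F. ✗
v: no successors, so [][][](~q & p) holds vacuously. ✓
w: successors {u, w, x, y}; [][](~q & p) there: u:F, w:F, x:F, y:F. ✗
x: successors {s, v}; [][](~q & p) there: s:F, v:T. ✗
y: successors {s, u, w}; [][](~q & p) there: s:F, u:F, w:F. ✗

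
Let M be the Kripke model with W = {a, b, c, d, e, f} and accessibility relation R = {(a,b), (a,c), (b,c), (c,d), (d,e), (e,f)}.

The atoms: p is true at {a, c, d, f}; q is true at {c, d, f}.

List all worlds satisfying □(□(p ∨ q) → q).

{b, c, e, f}

a: successors {b, c}; □(p ∨ q) → q there: b:F, c:T. ✗
b: successors {c}; □(p ∨ q) → q there: c:T. ✓
c: successors {d}; □(p ∨ q) → q there: d:T. ✓
d: successors {e}; □(p ∨ q) → q there: e:F. ✗
e: successors {f}; □(p ∨ q) → q there: f:T. ✓
f: no successors, so □(□(p ∨ q) → q) holds vacuously. ✓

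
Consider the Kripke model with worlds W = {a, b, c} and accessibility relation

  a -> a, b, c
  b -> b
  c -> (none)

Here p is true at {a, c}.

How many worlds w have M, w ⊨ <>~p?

2

a: successors {a, b, c}; ~p there: a:F, b:T, c:F. ✓
b: successors {b}; ~p there: b:T. ✓
c: no successors, so <>~p fails. ✗
Satisfying worlds: {a, b}.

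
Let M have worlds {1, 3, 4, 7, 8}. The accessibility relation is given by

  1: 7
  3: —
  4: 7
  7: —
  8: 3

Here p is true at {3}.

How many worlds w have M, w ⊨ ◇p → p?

4

1: ◇p is F, p is F. ✓
3: ◇p is F, p is T. ✓
4: ◇p is F, p is F. ✓
7: ◇p is F, p is F. ✓
8: ◇p is T, p is F. ✗
Satisfying worlds: {1, 3, 4, 7}.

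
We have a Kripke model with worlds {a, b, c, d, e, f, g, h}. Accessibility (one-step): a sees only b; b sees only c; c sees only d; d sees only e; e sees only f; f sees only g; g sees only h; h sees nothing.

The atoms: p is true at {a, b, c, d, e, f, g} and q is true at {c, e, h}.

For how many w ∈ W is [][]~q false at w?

3

a: successors {b}; []~q there: b:F. ✗
b: successors {c}; []~q there: c:T. ✓
c: successors {d}; []~q there: d:F. ✗
d: successors {e}; []~q there: e:T. ✓
e: successors {f}; []~q there: f:T. ✓
f: successors {g}; []~q there: g:F. ✗
g: successors {h}; []~q there: h:T. ✓
h: no successors, so [][]~q holds vacuously. ✓
Satisfying worlds: {b, d, e, g, h}.
So [][]~q fails at the other 3 worlds.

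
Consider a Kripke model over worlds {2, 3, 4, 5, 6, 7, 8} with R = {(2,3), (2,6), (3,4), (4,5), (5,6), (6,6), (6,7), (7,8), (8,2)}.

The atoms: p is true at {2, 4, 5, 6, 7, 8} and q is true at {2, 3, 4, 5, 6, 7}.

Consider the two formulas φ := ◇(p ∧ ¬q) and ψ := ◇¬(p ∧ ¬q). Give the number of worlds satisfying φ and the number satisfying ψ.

For ◇(p ∧ ¬q):
2: successors {3, 6}; p ∧ ¬q there: 3:F, 6:F. ✗
3: successors {4}; p ∧ ¬q there: 4:F. ✗
4: successors {5}; p ∧ ¬q there: 5:F. ✗
5: successors {6}; p ∧ ¬q there: 6:F. ✗
6: successors {6, 7}; p ∧ ¬q there: 6:F, 7:F. ✗
7: successors {8}; p ∧ ¬q there: 8:T. ✓
8: successors {2}; p ∧ ¬q there: 2:F. ✗
— 1 world.
For ◇¬(p ∧ ¬q):
2: successors {3, 6}; ¬(p ∧ ¬q) there: 3:T, 6:T. ✓
3: successors {4}; ¬(p ∧ ¬q) there: 4:T. ✓
4: successors {5}; ¬(p ∧ ¬q) there: 5:T. ✓
5: successors {6}; ¬(p ∧ ¬q) there: 6:T. ✓
6: successors {6, 7}; ¬(p ∧ ¬q) there: 6:T, 7:T. ✓
7: successors {8}; ¬(p ∧ ¬q) there: 8:F. ✗
8: successors {2}; ¬(p ∧ ¬q) there: 2:T. ✓
— 6 worlds.

1 and 6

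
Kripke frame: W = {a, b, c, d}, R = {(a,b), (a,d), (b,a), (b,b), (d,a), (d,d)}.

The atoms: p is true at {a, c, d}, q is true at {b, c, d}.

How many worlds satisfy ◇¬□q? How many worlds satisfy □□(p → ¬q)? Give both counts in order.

3 and 1

For ◇¬□q:
a: successors {b, d}; ¬□q there: b:T, d:T. ✓
b: successors {a, b}; ¬□q there: a:F, b:T. ✓
c: no successors, so ◇¬□q fails. ✗
d: successors {a, d}; ¬□q there: a:F, d:T. ✓
— 3 worlds.
For □□(p → ¬q):
a: successors {b, d}; □(p → ¬q) there: b:T, d:F. ✗
b: successors {a, b}; □(p → ¬q) there: a:F, b:T. ✗
c: no successors, so □□(p → ¬q) holds vacuously. ✓
d: successors {a, d}; □(p → ¬q) there: a:F, d:F. ✗
— 1 world.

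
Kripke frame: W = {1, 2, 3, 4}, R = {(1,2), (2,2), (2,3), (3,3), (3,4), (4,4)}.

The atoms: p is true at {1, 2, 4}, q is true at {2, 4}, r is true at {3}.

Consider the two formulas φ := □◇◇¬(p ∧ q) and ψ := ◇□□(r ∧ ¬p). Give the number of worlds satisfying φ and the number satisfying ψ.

For □◇◇¬(p ∧ q):
1: successors {2}; ◇◇¬(p ∧ q) there: 2:T. ✓
2: successors {2, 3}; ◇◇¬(p ∧ q) there: 2:T, 3:T. ✓
3: successors {3, 4}; ◇◇¬(p ∧ q) there: 3:T, 4:F. ✗
4: successors {4}; ◇◇¬(p ∧ q) there: 4:F. ✗
— 2 worlds.
For ◇□□(r ∧ ¬p):
1: successors {2}; □□(r ∧ ¬p) there: 2:F. ✗
2: successors {2, 3}; □□(r ∧ ¬p) there: 2:F, 3:F. ✗
3: successors {3, 4}; □□(r ∧ ¬p) there: 3:F, 4:F. ✗
4: successors {4}; □□(r ∧ ¬p) there: 4:F. ✗
— 0 worlds.

2 and 0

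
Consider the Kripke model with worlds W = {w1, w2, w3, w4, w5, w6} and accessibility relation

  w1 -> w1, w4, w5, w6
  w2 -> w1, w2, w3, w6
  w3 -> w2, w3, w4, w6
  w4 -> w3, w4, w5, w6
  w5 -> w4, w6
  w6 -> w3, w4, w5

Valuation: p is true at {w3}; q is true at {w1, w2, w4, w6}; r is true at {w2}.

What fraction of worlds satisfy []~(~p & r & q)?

2/3

w1: successors {w1, w4, w5, w6}; ~(~p & r & q) there: w1:T, w4:T, w5:T, w6:T. ✓
w2: successors {w1, w2, w3, w6}; ~(~p & r & q) there: w1:T, w2:F, w3:T, w6:T. ✗
w3: successors {w2, w3, w4, w6}; ~(~p & r & q) there: w2:F, w3:T, w4:T, w6:T. ✗
w4: successors {w3, w4, w5, w6}; ~(~p & r & q) there: w3:T, w4:T, w5:T, w6:T. ✓
w5: successors {w4, w6}; ~(~p & r & q) there: w4:T, w6:T. ✓
w6: successors {w3, w4, w5}; ~(~p & r & q) there: w3:T, w4:T, w5:T. ✓
That's 4 of 6 worlds, so 4/6 = 2/3.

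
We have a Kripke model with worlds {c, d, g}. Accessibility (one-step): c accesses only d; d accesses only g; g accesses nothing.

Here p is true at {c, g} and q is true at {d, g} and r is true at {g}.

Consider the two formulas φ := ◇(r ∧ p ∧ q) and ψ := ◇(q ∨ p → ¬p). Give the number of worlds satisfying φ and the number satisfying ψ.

1 and 1

For ◇(r ∧ p ∧ q):
c: successors {d}; r ∧ p ∧ q there: d:F. ✗
d: successors {g}; r ∧ p ∧ q there: g:T. ✓
g: no successors, so ◇(r ∧ p ∧ q) fails. ✗
— 1 world.
For ◇(q ∨ p → ¬p):
c: successors {d}; q ∨ p → ¬p there: d:T. ✓
d: successors {g}; q ∨ p → ¬p there: g:F. ✗
g: no successors, so ◇(q ∨ p → ¬p) fails. ✗
— 1 world.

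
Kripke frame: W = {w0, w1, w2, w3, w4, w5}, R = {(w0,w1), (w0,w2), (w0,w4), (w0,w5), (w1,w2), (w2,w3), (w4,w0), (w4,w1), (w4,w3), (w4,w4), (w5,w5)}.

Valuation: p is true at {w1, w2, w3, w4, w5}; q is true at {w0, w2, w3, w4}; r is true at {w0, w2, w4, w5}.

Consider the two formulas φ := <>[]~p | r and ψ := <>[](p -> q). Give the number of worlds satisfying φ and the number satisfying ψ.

For <>[]~p | r:
w0: <>[]~p is F, r is T. ✓
w1: <>[]~p is F, r is F. ✗
w2: <>[]~p is T, r is T. ✓
w3: <>[]~p is F, r is F. ✗
w4: <>[]~p is T, r is T. ✓
w5: <>[]~p is F, r is T. ✓
— 4 worlds.
For <>[](p -> q):
w0: successors {w1, w2, w4, w5}; [](p -> q) there: w1:T, w2:T, w4:F, w5:F. ✓
w1: successors {w2}; [](p -> q) there: w2:T. ✓
w2: successors {w3}; [](p -> q) there: w3:T. ✓
w3: no successors, so <>[](p -> q) fails. ✗
w4: successors {w0, w1, w3, w4}; [](p -> q) there: w0:F, w1:T, w3:T, w4:F. ✓
w5: successors {w5}; [](p -> q) there: w5:F. ✗
— 4 worlds.

4 and 4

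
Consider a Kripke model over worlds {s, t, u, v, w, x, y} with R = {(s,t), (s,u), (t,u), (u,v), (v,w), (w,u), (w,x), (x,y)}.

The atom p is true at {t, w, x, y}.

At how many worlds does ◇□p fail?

4

s: successors {t, u}; □p there: t:F, u:F. ✗
t: successors {u}; □p there: u:F. ✗
u: successors {v}; □p there: v:T. ✓
v: successors {w}; □p there: w:F. ✗
w: successors {u, x}; □p there: u:F, x:T. ✓
x: successors {y}; □p there: y:T. ✓
y: no successors, so ◇□p fails. ✗
Satisfying worlds: {u, w, x}.
So ◇□p fails at the other 4 worlds.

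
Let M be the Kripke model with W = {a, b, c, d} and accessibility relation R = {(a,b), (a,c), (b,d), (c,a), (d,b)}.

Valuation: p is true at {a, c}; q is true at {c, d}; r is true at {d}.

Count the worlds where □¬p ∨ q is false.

1

a: □¬p is F, q is F. ✗
b: □¬p is T, q is F. ✓
c: □¬p is F, q is T. ✓
d: □¬p is T, q is T. ✓
Satisfying worlds: {b, c, d}.
So □¬p ∨ q fails at the other 1 world.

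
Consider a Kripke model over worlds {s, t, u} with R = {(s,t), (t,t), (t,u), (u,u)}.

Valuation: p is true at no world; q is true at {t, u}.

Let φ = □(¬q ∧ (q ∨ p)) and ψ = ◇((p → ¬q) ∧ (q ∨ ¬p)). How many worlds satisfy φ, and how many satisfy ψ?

For □(¬q ∧ (q ∨ p)):
s: successors {t}; ¬q ∧ (q ∨ p) there: t:F. ✗
t: successors {t, u}; ¬q ∧ (q ∨ p) there: t:F, u:F. ✗
u: successors {u}; ¬q ∧ (q ∨ p) there: u:F. ✗
— 0 worlds.
For ◇((p → ¬q) ∧ (q ∨ ¬p)):
s: successors {t}; (p → ¬q) ∧ (q ∨ ¬p) there: t:T. ✓
t: successors {t, u}; (p → ¬q) ∧ (q ∨ ¬p) there: t:T, u:T. ✓
u: successors {u}; (p → ¬q) ∧ (q ∨ ¬p) there: u:T. ✓
— 3 worlds.

0 and 3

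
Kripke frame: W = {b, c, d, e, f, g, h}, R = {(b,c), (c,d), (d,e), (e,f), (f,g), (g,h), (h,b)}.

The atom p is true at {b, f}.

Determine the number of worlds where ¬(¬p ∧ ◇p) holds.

b: ¬p ∧ ◇p is F. ✓
c: ¬p ∧ ◇p is F. ✓
d: ¬p ∧ ◇p is F. ✓
e: ¬p ∧ ◇p is T. ✗
f: ¬p ∧ ◇p is F. ✓
g: ¬p ∧ ◇p is F. ✓
h: ¬p ∧ ◇p is T. ✗
Satisfying worlds: {b, c, d, f, g}.

5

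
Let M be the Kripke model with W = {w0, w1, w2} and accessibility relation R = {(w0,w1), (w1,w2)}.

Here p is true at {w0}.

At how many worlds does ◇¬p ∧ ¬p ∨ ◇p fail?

2

w0: ◇¬p ∧ ¬p is F, ◇p is F. ✗
w1: ◇¬p ∧ ¬p is T, ◇p is F. ✓
w2: ◇¬p ∧ ¬p is F, ◇p is F. ✗
Satisfying worlds: {w1}.
So ◇¬p ∧ ¬p ∨ ◇p fails at the other 2 worlds.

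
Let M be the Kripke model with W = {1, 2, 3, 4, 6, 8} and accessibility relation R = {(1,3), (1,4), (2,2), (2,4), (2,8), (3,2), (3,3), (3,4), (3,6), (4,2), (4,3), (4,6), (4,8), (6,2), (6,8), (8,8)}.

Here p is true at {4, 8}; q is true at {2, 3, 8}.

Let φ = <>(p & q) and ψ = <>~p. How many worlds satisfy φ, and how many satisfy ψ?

For <>(p & q):
1: successors {3, 4}; p & q there: 3:F, 4:F. ✗
2: successors {2, 4, 8}; p & q there: 2:F, 4:F, 8:T. ✓
3: successors {2, 3, 4, 6}; p & q there: 2:F, 3:F, 4:F, 6:F. ✗
4: successors {2, 3, 6, 8}; p & q there: 2:F, 3:F, 6:F, 8:T. ✓
6: successors {2, 8}; p & q there: 2:F, 8:T. ✓
8: successors {8}; p & q there: 8:T. ✓
— 4 worlds.
For <>~p:
1: successors {3, 4}; ~p there: 3:T, 4:F. ✓
2: successors {2, 4, 8}; ~p there: 2:T, 4:F, 8:F. ✓
3: successors {2, 3, 4, 6}; ~p there: 2:T, 3:T, 4:F, 6:T. ✓
4: successors {2, 3, 6, 8}; ~p there: 2:T, 3:T, 6:T, 8:F. ✓
6: successors {2, 8}; ~p there: 2:T, 8:F. ✓
8: successors {8}; ~p there: 8:F. ✗
— 5 worlds.

4 and 5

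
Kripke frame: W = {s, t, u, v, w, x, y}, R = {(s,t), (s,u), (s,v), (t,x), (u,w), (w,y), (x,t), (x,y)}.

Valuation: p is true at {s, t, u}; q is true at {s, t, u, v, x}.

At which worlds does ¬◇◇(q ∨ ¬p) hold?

{v, w, y}

s: ◇◇(q ∨ ¬p) is T. ✗
t: ◇◇(q ∨ ¬p) is T. ✗
u: ◇◇(q ∨ ¬p) is T. ✗
v: ◇◇(q ∨ ¬p) is F. ✓
w: ◇◇(q ∨ ¬p) is F. ✓
x: ◇◇(q ∨ ¬p) is T. ✗
y: ◇◇(q ∨ ¬p) is F. ✓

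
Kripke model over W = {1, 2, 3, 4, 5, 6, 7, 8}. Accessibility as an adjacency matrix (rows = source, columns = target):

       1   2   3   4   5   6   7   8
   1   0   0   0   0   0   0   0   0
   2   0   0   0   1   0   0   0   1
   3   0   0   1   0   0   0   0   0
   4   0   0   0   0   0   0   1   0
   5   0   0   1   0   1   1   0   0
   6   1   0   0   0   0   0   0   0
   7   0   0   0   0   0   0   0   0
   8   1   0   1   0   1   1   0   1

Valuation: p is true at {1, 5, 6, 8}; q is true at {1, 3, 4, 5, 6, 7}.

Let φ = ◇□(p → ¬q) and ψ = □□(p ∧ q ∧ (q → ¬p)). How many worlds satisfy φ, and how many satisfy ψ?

6 and 4

For ◇□(p → ¬q):
1: no successors, so ◇□(p → ¬q) fails. ✗
2: successors {4, 8}; □(p → ¬q) there: 4:T, 8:F. ✓
3: successors {3}; □(p → ¬q) there: 3:T. ✓
4: successors {7}; □(p → ¬q) there: 7:T. ✓
5: successors {3, 5, 6}; □(p → ¬q) there: 3:T, 5:F, 6:F. ✓
6: successors {1}; □(p → ¬q) there: 1:T. ✓
7: no successors, so ◇□(p → ¬q) fails. ✗
8: successors {1, 3, 5, 6, 8}; □(p → ¬q) there: 1:T, 3:T, 5:F, 6:F, 8:F. ✓
— 6 worlds.
For □□(p ∧ q ∧ (q → ¬p)):
1: no successors, so □□(p ∧ q ∧ (q → ¬p)) holds vacuously. ✓
2: successors {4, 8}; □(p ∧ q ∧ (q → ¬p)) there: 4:F, 8:F. ✗
3: successors {3}; □(p ∧ q ∧ (q → ¬p)) there: 3:F. ✗
4: successors {7}; □(p ∧ q ∧ (q → ¬p)) there: 7:T. ✓
5: successors {3, 5, 6}; □(p ∧ q ∧ (q → ¬p)) there: 3:F, 5:F, 6:F. ✗
6: successors {1}; □(p ∧ q ∧ (q → ¬p)) there: 1:T. ✓
7: no successors, so □□(p ∧ q ∧ (q → ¬p)) holds vacuously. ✓
8: successors {1, 3, 5, 6, 8}; □(p ∧ q ∧ (q → ¬p)) there: 1:T, 3:F, 5:F, 6:F, 8:F. ✗
— 4 worlds.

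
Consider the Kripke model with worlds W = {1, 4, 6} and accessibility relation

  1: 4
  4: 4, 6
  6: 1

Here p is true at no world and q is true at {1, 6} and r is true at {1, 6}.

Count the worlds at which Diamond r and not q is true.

1: Diamond r is F, not q is F. ✗
4: Diamond r is T, not q is T. ✓
6: Diamond r is T, not q is F. ✗
Satisfying worlds: {4}.

1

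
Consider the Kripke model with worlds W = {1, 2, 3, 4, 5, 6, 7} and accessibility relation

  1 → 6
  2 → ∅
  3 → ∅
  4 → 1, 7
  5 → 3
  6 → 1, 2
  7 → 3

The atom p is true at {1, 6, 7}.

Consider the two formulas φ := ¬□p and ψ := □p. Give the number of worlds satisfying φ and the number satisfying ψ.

For ¬□p:
1: □p is T. ✗
2: □p is T. ✗
3: □p is T. ✗
4: □p is T. ✗
5: □p is F. ✓
6: □p is F. ✓
7: □p is F. ✓
— 3 worlds.
For □p:
1: successors {6}; p there: 6:T. ✓
2: no successors, so □p holds vacuously. ✓
3: no successors, so □p holds vacuously. ✓
4: successors {1, 7}; p there: 1:T, 7:T. ✓
5: successors {3}; p there: 3:F. ✗
6: successors {1, 2}; p there: 1:T, 2:F. ✗
7: successors {3}; p there: 3:F. ✗
— 4 worlds.

3 and 4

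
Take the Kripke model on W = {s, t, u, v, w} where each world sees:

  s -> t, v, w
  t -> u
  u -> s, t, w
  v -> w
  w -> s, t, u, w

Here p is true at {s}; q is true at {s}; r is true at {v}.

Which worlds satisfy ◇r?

{s}

s: successors {t, v, w}; r there: t:F, v:T, w:F. ✓
t: successors {u}; r there: u:F. ✗
u: successors {s, t, w}; r there: s:F, t:F, w:F. ✗
v: successors {w}; r there: w:F. ✗
w: successors {s, t, u, w}; r there: s:F, t:F, u:F, w:F. ✗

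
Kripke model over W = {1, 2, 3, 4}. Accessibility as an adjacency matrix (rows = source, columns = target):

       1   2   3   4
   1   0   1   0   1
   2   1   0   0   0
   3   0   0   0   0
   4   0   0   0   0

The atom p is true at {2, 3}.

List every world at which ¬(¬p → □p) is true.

1: ¬p → □p is F. ✓
2: ¬p → □p is T. ✗
3: ¬p → □p is T. ✗
4: ¬p → □p is T. ✗

{1}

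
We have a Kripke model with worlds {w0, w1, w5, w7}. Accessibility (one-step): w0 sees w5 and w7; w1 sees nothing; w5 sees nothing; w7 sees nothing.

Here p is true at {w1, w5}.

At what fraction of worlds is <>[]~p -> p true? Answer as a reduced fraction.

w0: <>[]~p is T, p is F. ✗
w1: <>[]~p is F, p is T. ✓
w5: <>[]~p is F, p is T. ✓
w7: <>[]~p is F, p is F. ✓
That's 3 of 4 worlds, so 3/4.

3/4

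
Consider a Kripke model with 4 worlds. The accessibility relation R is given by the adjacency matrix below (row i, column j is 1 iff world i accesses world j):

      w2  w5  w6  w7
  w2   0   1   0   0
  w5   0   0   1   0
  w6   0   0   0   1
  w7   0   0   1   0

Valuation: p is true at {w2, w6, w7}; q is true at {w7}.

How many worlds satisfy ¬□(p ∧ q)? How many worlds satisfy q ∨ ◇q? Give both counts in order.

For ¬□(p ∧ q):
w2: □(p ∧ q) is F. ✓
w5: □(p ∧ q) is F. ✓
w6: □(p ∧ q) is T. ✗
w7: □(p ∧ q) is F. ✓
— 3 worlds.
For q ∨ ◇q:
w2: q is F, ◇q is F. ✗
w5: q is F, ◇q is F. ✗
w6: q is F, ◇q is T. ✓
w7: q is T, ◇q is F. ✓
— 2 worlds.

3 and 2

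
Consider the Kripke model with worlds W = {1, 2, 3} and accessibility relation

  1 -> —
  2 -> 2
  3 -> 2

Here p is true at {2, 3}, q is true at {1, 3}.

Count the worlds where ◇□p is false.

1

1: no successors, so ◇□p fails. ✗
2: successors {2}; □p there: 2:T. ✓
3: successors {2}; □p there: 2:T. ✓
Satisfying worlds: {2, 3}.
So ◇□p fails at the other 1 world.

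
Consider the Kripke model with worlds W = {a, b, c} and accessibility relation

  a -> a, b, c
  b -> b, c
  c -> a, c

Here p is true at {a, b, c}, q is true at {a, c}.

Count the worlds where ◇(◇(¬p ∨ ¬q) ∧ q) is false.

a: successors {a, b, c}; ◇(¬p ∨ ¬q) ∧ q there: a:T, b:F, c:F. ✓
b: successors {b, c}; ◇(¬p ∨ ¬q) ∧ q there: b:F, c:F. ✗
c: successors {a, c}; ◇(¬p ∨ ¬q) ∧ q there: a:T, c:F. ✓
Satisfying worlds: {a, c}.
So ◇(◇(¬p ∨ ¬q) ∧ q) fails at the other 1 world.

1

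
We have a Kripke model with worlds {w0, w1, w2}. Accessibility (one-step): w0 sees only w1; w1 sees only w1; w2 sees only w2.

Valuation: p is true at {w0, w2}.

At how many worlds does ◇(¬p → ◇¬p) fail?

w0: successors {w1}; ¬p → ◇¬p there: w1:T. ✓
w1: successors {w1}; ¬p → ◇¬p there: w1:T. ✓
w2: successors {w2}; ¬p → ◇¬p there: w2:T. ✓
Satisfying worlds: {w0, w1, w2}.
So ◇(¬p → ◇¬p) fails at the other 0 worlds.

0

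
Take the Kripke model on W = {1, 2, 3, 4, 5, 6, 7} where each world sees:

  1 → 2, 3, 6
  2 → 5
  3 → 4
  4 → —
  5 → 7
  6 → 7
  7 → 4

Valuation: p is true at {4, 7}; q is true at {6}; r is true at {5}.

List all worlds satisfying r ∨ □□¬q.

1: r is F, □□¬q is T. ✓
2: r is F, □□¬q is T. ✓
3: r is F, □□¬q is T. ✓
4: r is F, □□¬q is T. ✓
5: r is T, □□¬q is T. ✓
6: r is F, □□¬q is T. ✓
7: r is F, □□¬q is T. ✓

{1, 2, 3, 4, 5, 6, 7}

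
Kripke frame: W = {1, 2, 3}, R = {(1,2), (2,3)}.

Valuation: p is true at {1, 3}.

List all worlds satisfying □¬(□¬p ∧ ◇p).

{1, 2, 3}

1: successors {2}; ¬(□¬p ∧ ◇p) there: 2:T. ✓
2: successors {3}; ¬(□¬p ∧ ◇p) there: 3:T. ✓
3: no successors, so □¬(□¬p ∧ ◇p) holds vacuously. ✓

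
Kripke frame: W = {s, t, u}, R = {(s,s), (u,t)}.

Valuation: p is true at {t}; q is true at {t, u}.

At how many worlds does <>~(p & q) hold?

1

s: successors {s}; ~(p & q) there: s:T. ✓
t: no successors, so <>~(p & q) fails. ✗
u: successors {t}; ~(p & q) there: t:F. ✗
Satisfying worlds: {s}.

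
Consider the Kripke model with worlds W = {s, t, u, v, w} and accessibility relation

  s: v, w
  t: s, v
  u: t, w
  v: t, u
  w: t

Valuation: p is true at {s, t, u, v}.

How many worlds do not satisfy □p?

2

s: successors {v, w}; p there: v:T, w:F. ✗
t: successors {s, v}; p there: s:T, v:T. ✓
u: successors {t, w}; p there: t:T, w:F. ✗
v: successors {t, u}; p there: t:T, u:T. ✓
w: successors {t}; p there: t:T. ✓
Satisfying worlds: {t, v, w}.
So □p fails at the other 2 worlds.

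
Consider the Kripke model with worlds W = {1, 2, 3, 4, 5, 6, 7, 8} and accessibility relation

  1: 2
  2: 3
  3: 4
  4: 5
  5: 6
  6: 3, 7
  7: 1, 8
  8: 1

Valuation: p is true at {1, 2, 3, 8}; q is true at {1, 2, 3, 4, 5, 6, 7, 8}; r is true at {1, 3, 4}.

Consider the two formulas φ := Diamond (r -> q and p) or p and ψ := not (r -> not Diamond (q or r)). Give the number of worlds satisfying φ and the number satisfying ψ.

8 and 3

For Diamond (r -> q and p) or p:
1: Diamond (r -> q and p) is T, p is T. ✓
2: Diamond (r -> q and p) is T, p is T. ✓
3: Diamond (r -> q and p) is F, p is T. ✓
4: Diamond (r -> q and p) is T, p is F. ✓
5: Diamond (r -> q and p) is T, p is F. ✓
6: Diamond (r -> q and p) is T, p is F. ✓
7: Diamond (r -> q and p) is T, p is F. ✓
8: Diamond (r -> q and p) is T, p is T. ✓
— 8 worlds.
For not (r -> not Diamond (q or r)):
1: r -> not Diamond (q or r) is F. ✓
2: r -> not Diamond (q or r) is T. ✗
3: r -> not Diamond (q or r) is F. ✓
4: r -> not Diamond (q or r) is F. ✓
5: r -> not Diamond (q or r) is T. ✗
6: r -> not Diamond (q or r) is T. ✗
7: r -> not Diamond (q or r) is T. ✗
8: r -> not Diamond (q or r) is T. ✗
— 3 worlds.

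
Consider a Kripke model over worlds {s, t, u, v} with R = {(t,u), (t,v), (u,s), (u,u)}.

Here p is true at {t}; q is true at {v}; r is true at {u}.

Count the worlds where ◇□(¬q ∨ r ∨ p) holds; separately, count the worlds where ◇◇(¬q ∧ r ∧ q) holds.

2 and 0

For ◇□(¬q ∨ r ∨ p):
s: no successors, so ◇□(¬q ∨ r ∨ p) fails. ✗
t: successors {u, v}; □(¬q ∨ r ∨ p) there: u:T, v:T. ✓
u: successors {s, u}; □(¬q ∨ r ∨ p) there: s:T, u:T. ✓
v: no successors, so ◇□(¬q ∨ r ∨ p) fails. ✗
— 2 worlds.
For ◇◇(¬q ∧ r ∧ q):
s: no successors, so ◇◇(¬q ∧ r ∧ q) fails. ✗
t: successors {u, v}; ◇(¬q ∧ r ∧ q) there: u:F, v:F. ✗
u: successors {s, u}; ◇(¬q ∧ r ∧ q) there: s:F, u:F. ✗
v: no successors, so ◇◇(¬q ∧ r ∧ q) fails. ✗
— 0 worlds.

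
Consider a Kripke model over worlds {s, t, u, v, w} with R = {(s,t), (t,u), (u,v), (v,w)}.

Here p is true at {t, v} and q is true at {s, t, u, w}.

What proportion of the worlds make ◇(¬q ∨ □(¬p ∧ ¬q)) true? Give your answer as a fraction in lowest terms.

2/5

s: successors {t}; ¬q ∨ □(¬p ∧ ¬q) there: t:F. ✗
t: successors {u}; ¬q ∨ □(¬p ∧ ¬q) there: u:F. ✗
u: successors {v}; ¬q ∨ □(¬p ∧ ¬q) there: v:T. ✓
v: successors {w}; ¬q ∨ □(¬p ∧ ¬q) there: w:T. ✓
w: no successors, so ◇(¬q ∨ □(¬p ∧ ¬q)) fails. ✗
That's 2 of 5 worlds, so 2/5.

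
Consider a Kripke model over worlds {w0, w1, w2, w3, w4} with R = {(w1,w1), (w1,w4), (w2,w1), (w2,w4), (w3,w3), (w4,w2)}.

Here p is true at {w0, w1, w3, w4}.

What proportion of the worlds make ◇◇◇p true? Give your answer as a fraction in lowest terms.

4/5

w0: no successors, so ◇◇◇p fails. ✗
w1: successors {w1, w4}; ◇◇p there: w1:T, w4:T. ✓
w2: successors {w1, w4}; ◇◇p there: w1:T, w4:T. ✓
w3: successors {w3}; ◇◇p there: w3:T. ✓
w4: successors {w2}; ◇◇p there: w2:T. ✓
That's 4 of 5 worlds, so 4/5.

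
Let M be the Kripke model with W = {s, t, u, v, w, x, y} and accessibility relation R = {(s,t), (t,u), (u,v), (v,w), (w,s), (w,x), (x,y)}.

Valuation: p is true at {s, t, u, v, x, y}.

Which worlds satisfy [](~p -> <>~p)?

{s, t, u, w, x, y}

s: successors {t}; ~p -> <>~p there: t:T. ✓
t: successors {u}; ~p -> <>~p there: u:T. ✓
u: successors {v}; ~p -> <>~p there: v:T. ✓
v: successors {w}; ~p -> <>~p there: w:F. ✗
w: successors {s, x}; ~p -> <>~p there: s:T, x:T. ✓
x: successors {y}; ~p -> <>~p there: y:T. ✓
y: no successors, so [](~p -> <>~p) holds vacuously. ✓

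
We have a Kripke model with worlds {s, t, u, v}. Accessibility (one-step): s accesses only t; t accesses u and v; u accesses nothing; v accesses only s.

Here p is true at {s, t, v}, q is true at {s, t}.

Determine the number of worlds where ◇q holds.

2

s: successors {t}; q there: t:T. ✓
t: successors {u, v}; q there: u:F, v:F. ✗
u: no successors, so ◇q fails. ✗
v: successors {s}; q there: s:T. ✓
Satisfying worlds: {s, v}.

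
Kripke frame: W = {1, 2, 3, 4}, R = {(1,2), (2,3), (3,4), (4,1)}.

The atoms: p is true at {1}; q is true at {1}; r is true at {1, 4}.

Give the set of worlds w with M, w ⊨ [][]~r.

1: successors {2}; []~r there: 2:T. ✓
2: successors {3}; []~r there: 3:F. ✗
3: successors {4}; []~r there: 4:F. ✗
4: successors {1}; []~r there: 1:T. ✓

{1, 4}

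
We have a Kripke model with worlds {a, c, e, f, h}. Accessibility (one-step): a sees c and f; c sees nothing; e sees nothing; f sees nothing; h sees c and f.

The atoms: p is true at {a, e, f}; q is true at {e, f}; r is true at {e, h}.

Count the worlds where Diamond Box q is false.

a: successors {c, f}; Box q there: c:T, f:T. ✓
c: no successors, so Diamond Box q fails. ✗
e: no successors, so Diamond Box q fails. ✗
f: no successors, so Diamond Box q fails. ✗
h: successors {c, f}; Box q there: c:T, f:T. ✓
Satisfying worlds: {a, h}.
So Diamond Box q fails at the other 3 worlds.

3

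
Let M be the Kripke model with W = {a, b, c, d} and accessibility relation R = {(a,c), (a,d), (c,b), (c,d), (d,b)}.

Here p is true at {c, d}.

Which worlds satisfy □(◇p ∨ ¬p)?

{b, d}

a: successors {c, d}; ◇p ∨ ¬p there: c:T, d:F. ✗
b: no successors, so □(◇p ∨ ¬p) holds vacuously. ✓
c: successors {b, d}; ◇p ∨ ¬p there: b:T, d:F. ✗
d: successors {b}; ◇p ∨ ¬p there: b:T. ✓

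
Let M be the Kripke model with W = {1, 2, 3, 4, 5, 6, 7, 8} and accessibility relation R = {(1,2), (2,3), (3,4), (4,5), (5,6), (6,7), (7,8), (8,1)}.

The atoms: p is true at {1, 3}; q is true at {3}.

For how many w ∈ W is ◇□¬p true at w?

6

1: successors {2}; □¬p there: 2:F. ✗
2: successors {3}; □¬p there: 3:T. ✓
3: successors {4}; □¬p there: 4:T. ✓
4: successors {5}; □¬p there: 5:T. ✓
5: successors {6}; □¬p there: 6:T. ✓
6: successors {7}; □¬p there: 7:T. ✓
7: successors {8}; □¬p there: 8:F. ✗
8: successors {1}; □¬p there: 1:T. ✓
Satisfying worlds: {2, 3, 4, 5, 6, 8}.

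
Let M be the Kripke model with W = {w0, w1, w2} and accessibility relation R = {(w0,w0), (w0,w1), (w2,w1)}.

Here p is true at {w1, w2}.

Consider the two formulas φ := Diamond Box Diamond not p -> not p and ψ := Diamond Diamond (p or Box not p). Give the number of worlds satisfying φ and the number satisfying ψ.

2 and 1

For Diamond Box Diamond not p -> not p:
w0: Diamond Box Diamond not p is T, not p is T. ✓
w1: Diamond Box Diamond not p is F, not p is F. ✓
w2: Diamond Box Diamond not p is T, not p is F. ✗
— 2 worlds.
For Diamond Diamond (p or Box not p):
w0: successors {w0, w1}; Diamond (p or Box not p) there: w0:T, w1:F. ✓
w1: no successors, so Diamond Diamond (p or Box not p) fails. ✗
w2: successors {w1}; Diamond (p or Box not p) there: w1:F. ✗
— 1 world.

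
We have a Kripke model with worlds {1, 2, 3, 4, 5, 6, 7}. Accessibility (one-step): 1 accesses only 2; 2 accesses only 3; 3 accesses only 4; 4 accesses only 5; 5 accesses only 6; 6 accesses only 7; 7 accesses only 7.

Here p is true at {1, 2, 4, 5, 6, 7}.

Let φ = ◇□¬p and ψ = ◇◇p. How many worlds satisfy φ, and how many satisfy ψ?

For ◇□¬p:
1: successors {2}; □¬p there: 2:T. ✓
2: successors {3}; □¬p there: 3:F. ✗
3: successors {4}; □¬p there: 4:F. ✗
4: successors {5}; □¬p there: 5:F. ✗
5: successors {6}; □¬p there: 6:F. ✗
6: successors {7}; □¬p there: 7:F. ✗
7: successors {7}; □¬p there: 7:F. ✗
— 1 world.
For ◇◇p:
1: successors {2}; ◇p there: 2:F. ✗
2: successors {3}; ◇p there: 3:T. ✓
3: successors {4}; ◇p there: 4:T. ✓
4: successors {5}; ◇p there: 5:T. ✓
5: successors {6}; ◇p there: 6:T. ✓
6: successors {7}; ◇p there: 7:T. ✓
7: successors {7}; ◇p there: 7:T. ✓
— 6 worlds.

1 and 6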